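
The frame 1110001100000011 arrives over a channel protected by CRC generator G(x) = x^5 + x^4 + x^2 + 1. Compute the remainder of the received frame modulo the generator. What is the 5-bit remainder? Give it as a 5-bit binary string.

11010

Modulo-2 division of 1110001100000011 by 110101:
  pos 0: 111000 XOR 110101 = 001101
  pos 2: 110111 XOR 110101 = 000010
  pos 6: 100000 XOR 110101 = 010101
  pos 7: 101010 XOR 110101 = 011111
  pos 8: 111110 XOR 110101 = 001011
  pos 10: 101111 XOR 110101 = 011010
Remainder = 11010 (nonzero — an error is detected).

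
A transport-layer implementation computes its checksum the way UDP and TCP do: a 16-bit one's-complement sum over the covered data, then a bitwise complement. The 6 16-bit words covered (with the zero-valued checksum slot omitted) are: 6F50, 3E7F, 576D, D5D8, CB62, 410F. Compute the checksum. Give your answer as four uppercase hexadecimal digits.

One's-complement addition (fold any carry out of bit 15 back into bit 0):
  0x6F50 + 0x3E7F = 0x0ADCF
  0xADCF + 0x576D = 0x1053C → wrap carry → 0x053D
  0x053D + 0xD5D8 = 0x0DB15
  0xDB15 + 0xCB62 = 0x1A677 → wrap carry → 0xA678
  0xA678 + 0x410F = 0x0E787
One's-complement sum = 0xE787.
Checksum = ~0xE787 & 0xFFFF = 0x1878.

1878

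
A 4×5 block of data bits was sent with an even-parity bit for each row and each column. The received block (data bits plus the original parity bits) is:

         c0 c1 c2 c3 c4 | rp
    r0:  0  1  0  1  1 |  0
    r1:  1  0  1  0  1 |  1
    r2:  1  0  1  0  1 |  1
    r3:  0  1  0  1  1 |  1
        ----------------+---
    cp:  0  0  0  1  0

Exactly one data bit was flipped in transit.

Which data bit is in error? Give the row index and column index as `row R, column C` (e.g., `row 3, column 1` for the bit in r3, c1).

row 0, column 3

Recompute each row's even parity and compare to rp:
  r0: data parity 1, sent rp 0 → mismatch
  r1: data parity 1, sent rp 1 → ok
  r2: data parity 1, sent rp 1 → ok
  r3: data parity 1, sent rp 1 → ok
Recompute each column's even parity and compare to cp:
  c0: data parity 0, sent cp 0 → ok
  c1: data parity 0, sent cp 0 → ok
  c2: data parity 0, sent cp 0 → ok
  c3: data parity 0, sent cp 1 → mismatch
  c4: data parity 0, sent cp 0 → ok
Exactly one row (r0) and one column (c3) fail → the flipped bit is at their intersection.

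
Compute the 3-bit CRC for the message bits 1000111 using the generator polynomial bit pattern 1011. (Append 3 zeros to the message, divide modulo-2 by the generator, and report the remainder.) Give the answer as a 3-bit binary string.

110

Append 3 zeros: 1000111000. Divide by 1011 (XOR where the leading bit is 1):
  pos 0: 1000 XOR 1011 = 0011
  pos 2: 1111 XOR 1011 = 0100
  pos 3: 1001 XOR 1011 = 0010
  pos 5: 1000 XOR 1011 = 0011
Remainder (last 3 bits) = 110. This is the CRC / FCS.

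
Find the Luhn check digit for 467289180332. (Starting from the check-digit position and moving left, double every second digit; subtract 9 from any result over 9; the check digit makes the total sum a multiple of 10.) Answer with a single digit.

Partial digits right→left: 2 3 3 0 8 1 9 8 2 7 6 4
Double every second digit counting from the check-digit position (so the 1st, 3rd, 5th, ... of the partial from the right).
  doubled (with −9 where >9): 4 6 7 9 4 3 → sum 33
  kept as-is: 3 0 1 8 7 4 → sum 23
Total = 33 + 23 = 56.
Check digit = (10 − (56 mod 10)) mod 10 = 4.

4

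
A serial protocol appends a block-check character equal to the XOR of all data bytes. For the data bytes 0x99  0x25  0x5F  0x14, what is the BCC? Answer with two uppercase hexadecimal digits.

F7

XOR the bytes together:
  start with 0x99
  0x99 ⊕ 0x25 = 0xBC
  0xBC ⊕ 0x5F = 0xE3
  0xE3 ⊕ 0x14 = 0xF7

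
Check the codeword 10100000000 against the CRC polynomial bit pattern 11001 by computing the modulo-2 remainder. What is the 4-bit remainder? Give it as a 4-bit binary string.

0100

Modulo-2 division of 10100000000 by 11001:
  pos 0: 10100 XOR 11001 = 01101
  pos 1: 11010 XOR 11001 = 00011
  pos 4: 11000 XOR 11001 = 00001
Remainder = 0100 (nonzero — an error is detected).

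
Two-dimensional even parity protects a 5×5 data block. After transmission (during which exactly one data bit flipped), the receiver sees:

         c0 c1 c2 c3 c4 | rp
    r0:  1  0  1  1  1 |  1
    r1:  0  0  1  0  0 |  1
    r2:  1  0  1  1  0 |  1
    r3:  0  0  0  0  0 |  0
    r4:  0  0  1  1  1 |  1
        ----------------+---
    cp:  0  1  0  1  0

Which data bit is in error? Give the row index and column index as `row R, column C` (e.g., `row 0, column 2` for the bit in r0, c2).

Recompute each row's even parity and compare to rp:
  r0: data parity 0, sent rp 1 → mismatch
  r1: data parity 1, sent rp 1 → ok
  r2: data parity 1, sent rp 1 → ok
  r3: data parity 0, sent rp 0 → ok
  r4: data parity 1, sent rp 1 → ok
Recompute each column's even parity and compare to cp:
  c0: data parity 0, sent cp 0 → ok
  c1: data parity 0, sent cp 1 → mismatch
  c2: data parity 0, sent cp 0 → ok
  c3: data parity 1, sent cp 1 → ok
  c4: data parity 0, sent cp 0 → ok
Exactly one row (r0) and one column (c1) fail → the flipped bit is at their intersection.

row 0, column 1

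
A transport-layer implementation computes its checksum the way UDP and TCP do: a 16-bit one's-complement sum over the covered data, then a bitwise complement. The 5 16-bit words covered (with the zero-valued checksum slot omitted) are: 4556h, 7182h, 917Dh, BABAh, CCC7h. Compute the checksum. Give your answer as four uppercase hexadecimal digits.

3027

One's-complement addition (fold any carry out of bit 15 back into bit 0):
  0x4556 + 0x7182 = 0x0B6D8
  0xB6D8 + 0x917D = 0x14855 → wrap carry → 0x4856
  0x4856 + 0xBABA = 0x10310 → wrap carry → 0x0311
  0x0311 + 0xCCC7 = 0x0CFD8
One's-complement sum = 0xCFD8.
Checksum = ~0xCFD8 & 0xFFFF = 0x3027.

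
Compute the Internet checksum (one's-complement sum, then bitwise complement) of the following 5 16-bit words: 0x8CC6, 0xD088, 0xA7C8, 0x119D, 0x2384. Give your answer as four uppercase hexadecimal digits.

C5C6

One's-complement addition (fold any carry out of bit 15 back into bit 0):
  0x8CC6 + 0xD088 = 0x15D4E → wrap carry → 0x5D4F
  0x5D4F + 0xA7C8 = 0x10517 → wrap carry → 0x0518
  0x0518 + 0x119D = 0x016B5
  0x16B5 + 0x2384 = 0x03A39
One's-complement sum = 0x3A39.
Checksum = ~0x3A39 & 0xFFFF = 0xC5C6.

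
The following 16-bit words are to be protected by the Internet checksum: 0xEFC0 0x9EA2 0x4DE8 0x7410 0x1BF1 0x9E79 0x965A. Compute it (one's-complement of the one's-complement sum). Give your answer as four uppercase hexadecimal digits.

5EDE

One's-complement addition (fold any carry out of bit 15 back into bit 0):
  0xEFC0 + 0x9EA2 = 0x18E62 → wrap carry → 0x8E63
  0x8E63 + 0x4DE8 = 0x0DC4B
  0xDC4B + 0x7410 = 0x1505B → wrap carry → 0x505C
  0x505C + 0x1BF1 = 0x06C4D
  0x6C4D + 0x9E79 = 0x10AC6 → wrap carry → 0x0AC7
  0x0AC7 + 0x965A = 0x0A121
One's-complement sum = 0xA121.
Checksum = ~0xA121 & 0xFFFF = 0x5EDE.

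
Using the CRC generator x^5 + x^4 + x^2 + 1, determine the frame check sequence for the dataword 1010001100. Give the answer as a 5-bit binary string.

Append 5 zeros: 101000110000000. Divide by 110101 (XOR where the leading bit is 1):
  pos 0: 101000 XOR 110101 = 011101
  pos 1: 111011 XOR 110101 = 001110
  pos 3: 111010 XOR 110101 = 001111
  pos 5: 111100 XOR 110101 = 001001
  pos 7: 100100 XOR 110101 = 010001
  pos 8: 100010 XOR 110101 = 010111
  pos 9: 101110 XOR 110101 = 011011
Remainder (last 5 bits) = 11011. This is the CRC / FCS.

11011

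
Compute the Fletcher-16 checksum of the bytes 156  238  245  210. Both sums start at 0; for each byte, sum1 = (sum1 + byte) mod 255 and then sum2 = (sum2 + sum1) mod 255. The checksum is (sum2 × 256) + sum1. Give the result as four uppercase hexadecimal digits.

FD54

Running sums (mod 255):
  after byte 0 (156): sum1=156, sum2=156
  after byte 1 (238): sum1=139, sum2=40
  after byte 2 (245): sum1=129, sum2=169
  after byte 3 (210): sum1=84, sum2=253
Checksum = sum2·256 + sum1 = 253·256 + 84 = 64852 = 0xFD54.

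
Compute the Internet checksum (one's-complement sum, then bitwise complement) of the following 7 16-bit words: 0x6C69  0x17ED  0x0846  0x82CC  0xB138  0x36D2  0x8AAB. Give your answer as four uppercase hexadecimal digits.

One's-complement addition (fold any carry out of bit 15 back into bit 0):
  0x6C69 + 0x17ED = 0x08456
  0x8456 + 0x0846 = 0x08C9C
  0x8C9C + 0x82CC = 0x10F68 → wrap carry → 0x0F69
  0x0F69 + 0xB138 = 0x0C0A1
  0xC0A1 + 0x36D2 = 0x0F773
  0xF773 + 0x8AAB = 0x1821E → wrap carry → 0x821F
One's-complement sum = 0x821F.
Checksum = ~0x821F & 0xFFFF = 0x7DE0.

7DE0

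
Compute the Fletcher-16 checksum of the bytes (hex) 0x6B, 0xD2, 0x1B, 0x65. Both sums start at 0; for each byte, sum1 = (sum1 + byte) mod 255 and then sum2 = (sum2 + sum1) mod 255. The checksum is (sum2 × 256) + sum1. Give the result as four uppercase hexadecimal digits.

C1BE

Running sums (mod 255):
  after byte 0 (0x6B): sum1=107, sum2=107
  after byte 1 (0xD2): sum1=62, sum2=169
  after byte 2 (0x1B): sum1=89, sum2=3
  after byte 3 (0x65): sum1=190, sum2=193
Checksum = sum2·256 + sum1 = 193·256 + 190 = 49598 = 0xC1BE.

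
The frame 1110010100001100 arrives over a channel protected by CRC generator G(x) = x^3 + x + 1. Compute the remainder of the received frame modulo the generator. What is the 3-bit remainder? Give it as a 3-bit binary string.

000

Modulo-2 division of 1110010100001100 by 1011:
  pos 0: 1110 XOR 1011 = 0101
  pos 1: 1010 XOR 1011 = 0001
  pos 4: 1101 XOR 1011 = 0110
  pos 5: 1100 XOR 1011 = 0111
  pos 6: 1110 XOR 1011 = 0101
  pos 7: 1010 XOR 1011 = 0001
  pos 10: 1011 XOR 1011 = 0000
Remainder = 000 (zero — the frame passes the CRC check).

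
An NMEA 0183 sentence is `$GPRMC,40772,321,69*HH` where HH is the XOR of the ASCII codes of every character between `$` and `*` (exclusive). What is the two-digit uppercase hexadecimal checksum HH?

XOR the ASCII codes of the payload characters:
  'G' = 0x47 → acc = 0x47
  'P' = 0x50 → acc = 0x17
  'R' = 0x52 → acc = 0x45
  'M' = 0x4D → acc = 0x08
  'C' = 0x43 → acc = 0x4B
  ',' = 0x2C → acc = 0x67
  '4' = 0x34 → acc = 0x53
  '0' = 0x30 → acc = 0x63
  '7' = 0x37 → acc = 0x54
  '7' = 0x37 → acc = 0x63
  '2' = 0x32 → acc = 0x51
  ',' = 0x2C → acc = 0x7D
  '3' = 0x33 → acc = 0x4E
  '2' = 0x32 → acc = 0x7C
  '1' = 0x31 → acc = 0x4D
  ',' = 0x2C → acc = 0x61
  '6' = 0x36 → acc = 0x57
  '9' = 0x39 → acc = 0x6E
Checksum = 0x6E.

6E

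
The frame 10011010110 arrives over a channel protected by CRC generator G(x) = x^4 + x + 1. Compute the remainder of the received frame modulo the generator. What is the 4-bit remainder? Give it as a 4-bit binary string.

0101

Modulo-2 division of 10011010110 by 10011:
  pos 0: 10011 XOR 10011 = 00000
  pos 6: 10110 XOR 10011 = 00101
Remainder = 0101 (nonzero — an error is detected).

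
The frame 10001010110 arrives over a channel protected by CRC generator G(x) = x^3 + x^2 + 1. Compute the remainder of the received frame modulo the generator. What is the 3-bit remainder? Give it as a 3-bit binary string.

010

Modulo-2 division of 10001010110 by 1101:
  pos 0: 1000 XOR 1101 = 0101
  pos 1: 1011 XOR 1101 = 0110
  pos 2: 1100 XOR 1101 = 0001
  pos 5: 1101 XOR 1101 = 0000
Remainder = 010 (nonzero — an error is detected).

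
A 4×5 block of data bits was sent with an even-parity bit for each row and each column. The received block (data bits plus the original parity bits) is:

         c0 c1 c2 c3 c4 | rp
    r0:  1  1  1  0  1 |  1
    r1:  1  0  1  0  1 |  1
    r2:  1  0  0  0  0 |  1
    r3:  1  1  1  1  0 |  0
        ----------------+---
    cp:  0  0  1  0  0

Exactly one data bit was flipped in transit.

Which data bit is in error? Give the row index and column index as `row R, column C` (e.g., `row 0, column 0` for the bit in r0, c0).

row 0, column 3

Recompute each row's even parity and compare to rp:
  r0: data parity 0, sent rp 1 → mismatch
  r1: data parity 1, sent rp 1 → ok
  r2: data parity 1, sent rp 1 → ok
  r3: data parity 0, sent rp 0 → ok
Recompute each column's even parity and compare to cp:
  c0: data parity 0, sent cp 0 → ok
  c1: data parity 0, sent cp 0 → ok
  c2: data parity 1, sent cp 1 → ok
  c3: data parity 1, sent cp 0 → mismatch
  c4: data parity 0, sent cp 0 → ok
Exactly one row (r0) and one column (c3) fail → the flipped bit is at their intersection.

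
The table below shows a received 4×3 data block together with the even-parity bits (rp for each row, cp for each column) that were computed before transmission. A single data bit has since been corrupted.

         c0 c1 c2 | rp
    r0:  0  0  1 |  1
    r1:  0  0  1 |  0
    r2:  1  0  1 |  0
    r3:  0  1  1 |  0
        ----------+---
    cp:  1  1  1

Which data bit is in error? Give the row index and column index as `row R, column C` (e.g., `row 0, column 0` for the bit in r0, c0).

Recompute each row's even parity and compare to rp:
  r0: data parity 1, sent rp 1 → ok
  r1: data parity 1, sent rp 0 → mismatch
  r2: data parity 0, sent rp 0 → ok
  r3: data parity 0, sent rp 0 → ok
Recompute each column's even parity and compare to cp:
  c0: data parity 1, sent cp 1 → ok
  c1: data parity 1, sent cp 1 → ok
  c2: data parity 0, sent cp 1 → mismatch
Exactly one row (r1) and one column (c2) fail → the flipped bit is at their intersection.

row 1, column 2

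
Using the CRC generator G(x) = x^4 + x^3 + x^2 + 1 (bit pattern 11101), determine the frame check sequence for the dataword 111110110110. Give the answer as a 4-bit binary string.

Append 4 zeros: 1111101101100000. Divide by 11101 (XOR where the leading bit is 1):
  pos 0: 11111 XOR 11101 = 00010
  pos 3: 10011 XOR 11101 = 01110
  pos 4: 11100 XOR 11101 = 00001
  pos 8: 11100 XOR 11101 = 00001
Remainder (last 4 bits) = 1000. This is the CRC / FCS.

1000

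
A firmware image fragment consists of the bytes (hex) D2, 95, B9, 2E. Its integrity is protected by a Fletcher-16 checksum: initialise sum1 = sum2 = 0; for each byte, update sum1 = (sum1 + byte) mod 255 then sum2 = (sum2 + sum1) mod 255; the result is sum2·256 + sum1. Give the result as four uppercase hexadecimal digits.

Running sums (mod 255):
  after byte 0 (D2): sum1=210, sum2=210
  after byte 1 (95): sum1=104, sum2=59
  after byte 2 (B9): sum1=34, sum2=93
  after byte 3 (2E): sum1=80, sum2=173
Checksum = sum2·256 + sum1 = 173·256 + 80 = 44368 = 0xAD50.

AD50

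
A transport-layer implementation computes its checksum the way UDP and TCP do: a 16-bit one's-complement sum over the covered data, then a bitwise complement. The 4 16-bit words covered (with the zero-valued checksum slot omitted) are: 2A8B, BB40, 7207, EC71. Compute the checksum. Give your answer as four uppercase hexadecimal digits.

One's-complement addition (fold any carry out of bit 15 back into bit 0):
  0x2A8B + 0xBB40 = 0x0E5CB
  0xE5CB + 0x7207 = 0x157D2 → wrap carry → 0x57D3
  0x57D3 + 0xEC71 = 0x14444 → wrap carry → 0x4445
One's-complement sum = 0x4445.
Checksum = ~0x4445 & 0xFFFF = 0xBBBA.

BBBA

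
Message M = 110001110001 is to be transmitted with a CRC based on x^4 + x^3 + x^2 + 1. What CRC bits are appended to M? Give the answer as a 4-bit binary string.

Append 4 zeros: 1100011100010000. Divide by 11101 (XOR where the leading bit is 1):
  pos 0: 11000 XOR 11101 = 00101
  pos 2: 10111 XOR 11101 = 01010
  pos 3: 10101 XOR 11101 = 01000
  pos 4: 10000 XOR 11101 = 01101
  pos 5: 11010 XOR 11101 = 00111
  pos 7: 11101 XOR 11101 = 00000
Remainder (last 4 bits) = 0000. This is the CRC / FCS.

0000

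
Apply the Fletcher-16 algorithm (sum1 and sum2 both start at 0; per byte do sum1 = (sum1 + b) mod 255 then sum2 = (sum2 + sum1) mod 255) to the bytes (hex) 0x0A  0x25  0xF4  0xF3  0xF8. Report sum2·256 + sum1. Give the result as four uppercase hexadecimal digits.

8611

Running sums (mod 255):
  after byte 0 (0x0A): sum1=10, sum2=10
  after byte 1 (0x25): sum1=47, sum2=57
  after byte 2 (0xF4): sum1=36, sum2=93
  after byte 3 (0xF3): sum1=24, sum2=117
  after byte 4 (0xF8): sum1=17, sum2=134
Checksum = sum2·256 + sum1 = 134·256 + 17 = 34321 = 0x8611.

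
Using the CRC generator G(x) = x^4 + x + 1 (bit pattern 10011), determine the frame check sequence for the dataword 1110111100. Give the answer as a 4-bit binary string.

0100

Append 4 zeros: 11101111000000. Divide by 10011 (XOR where the leading bit is 1):
  pos 0: 11101 XOR 10011 = 01110
  pos 1: 11101 XOR 10011 = 01110
  pos 2: 11101 XOR 10011 = 01110
  pos 3: 11101 XOR 10011 = 01110
  pos 4: 11100 XOR 10011 = 01111
  pos 5: 11110 XOR 10011 = 01101
  pos 6: 11010 XOR 10011 = 01001
  pos 7: 10010 XOR 10011 = 00001
Remainder (last 4 bits) = 0100. This is the CRC / FCS.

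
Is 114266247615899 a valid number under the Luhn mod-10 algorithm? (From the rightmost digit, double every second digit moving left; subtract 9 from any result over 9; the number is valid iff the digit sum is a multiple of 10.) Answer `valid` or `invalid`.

From the right, keep odd positions and double even positions (subtract 9 from any doubled value over 9):
  doubled (positions 2,4,...): 9 1 3 8 3 4 2 → sum 30
  kept (positions 1,3,...): 9 8 1 7 2 6 4 1 → sum 38
Total = 68.
68 mod 10 = 8, so the number is invalid.

invalid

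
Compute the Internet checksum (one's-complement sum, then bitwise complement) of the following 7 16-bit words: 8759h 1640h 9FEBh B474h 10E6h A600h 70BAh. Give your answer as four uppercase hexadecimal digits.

E664

One's-complement addition (fold any carry out of bit 15 back into bit 0):
  0x8759 + 0x1640 = 0x09D99
  0x9D99 + 0x9FEB = 0x13D84 → wrap carry → 0x3D85
  0x3D85 + 0xB474 = 0x0F1F9
  0xF1F9 + 0x10E6 = 0x102DF → wrap carry → 0x02E0
  0x02E0 + 0xA600 = 0x0A8E0
  0xA8E0 + 0x70BA = 0x1199A → wrap carry → 0x199B
One's-complement sum = 0x199B.
Checksum = ~0x199B & 0xFFFF = 0xE664.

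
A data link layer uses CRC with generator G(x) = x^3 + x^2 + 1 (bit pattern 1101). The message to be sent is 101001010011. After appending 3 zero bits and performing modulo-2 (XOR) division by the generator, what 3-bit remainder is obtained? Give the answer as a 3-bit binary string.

101

Append 3 zeros: 101001010011000. Divide by 1101 (XOR where the leading bit is 1):
  pos 0: 1010 XOR 1101 = 0111
  pos 1: 1110 XOR 1101 = 0011
  pos 3: 1110 XOR 1101 = 0011
  pos 5: 1110 XOR 1101 = 0011
  pos 7: 1101 XOR 1101 = 0000
  pos 11: 1000 XOR 1101 = 0101
Remainder (last 3 bits) = 101. This is the CRC / FCS.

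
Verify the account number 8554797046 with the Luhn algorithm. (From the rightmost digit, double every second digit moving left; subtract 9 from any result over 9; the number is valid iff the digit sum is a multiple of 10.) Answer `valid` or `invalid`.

valid

From the right, keep odd positions and double even positions (subtract 9 from any doubled value over 9):
  doubled (positions 2,4,...): 8 5 5 1 7 → sum 26
  kept (positions 1,3,...): 6 0 9 4 5 → sum 24
Total = 50.
50 mod 10 = 0, so the number is valid.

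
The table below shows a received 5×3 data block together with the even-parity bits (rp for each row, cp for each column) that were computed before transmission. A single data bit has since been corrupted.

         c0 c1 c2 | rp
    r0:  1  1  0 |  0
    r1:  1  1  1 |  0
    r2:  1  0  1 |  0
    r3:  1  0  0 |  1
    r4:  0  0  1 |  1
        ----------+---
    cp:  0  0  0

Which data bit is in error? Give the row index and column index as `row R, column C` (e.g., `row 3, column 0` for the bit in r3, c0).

Recompute each row's even parity and compare to rp:
  r0: data parity 0, sent rp 0 → ok
  r1: data parity 1, sent rp 0 → mismatch
  r2: data parity 0, sent rp 0 → ok
  r3: data parity 1, sent rp 1 → ok
  r4: data parity 1, sent rp 1 → ok
Recompute each column's even parity and compare to cp:
  c0: data parity 0, sent cp 0 → ok
  c1: data parity 0, sent cp 0 → ok
  c2: data parity 1, sent cp 0 → mismatch
Exactly one row (r1) and one column (c2) fail → the flipped bit is at their intersection.

row 1, column 2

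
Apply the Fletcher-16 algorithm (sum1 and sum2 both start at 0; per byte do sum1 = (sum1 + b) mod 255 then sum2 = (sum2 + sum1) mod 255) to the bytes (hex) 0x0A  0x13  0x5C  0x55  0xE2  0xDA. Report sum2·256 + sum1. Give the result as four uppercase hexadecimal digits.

Running sums (mod 255):
  after byte 0 (0x0A): sum1=10, sum2=10
  after byte 1 (0x13): sum1=29, sum2=39
  after byte 2 (0x5C): sum1=121, sum2=160
  after byte 3 (0x55): sum1=206, sum2=111
  after byte 4 (0xE2): sum1=177, sum2=33
  after byte 5 (0xDA): sum1=140, sum2=173
Checksum = sum2·256 + sum1 = 173·256 + 140 = 44428 = 0xAD8C.

AD8C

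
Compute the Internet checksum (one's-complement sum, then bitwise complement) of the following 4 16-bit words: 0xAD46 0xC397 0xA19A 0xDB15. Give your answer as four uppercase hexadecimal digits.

1271

One's-complement addition (fold any carry out of bit 15 back into bit 0):
  0xAD46 + 0xC397 = 0x170DD → wrap carry → 0x70DE
  0x70DE + 0xA19A = 0x11278 → wrap carry → 0x1279
  0x1279 + 0xDB15 = 0x0ED8E
One's-complement sum = 0xED8E.
Checksum = ~0xED8E & 0xFFFF = 0x1271.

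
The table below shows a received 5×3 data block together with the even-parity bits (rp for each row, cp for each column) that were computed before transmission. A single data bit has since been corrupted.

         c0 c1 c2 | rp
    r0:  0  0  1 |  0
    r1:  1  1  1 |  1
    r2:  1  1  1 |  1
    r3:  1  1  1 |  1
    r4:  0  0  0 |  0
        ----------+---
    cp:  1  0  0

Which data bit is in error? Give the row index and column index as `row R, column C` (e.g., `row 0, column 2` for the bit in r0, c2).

row 0, column 1

Recompute each row's even parity and compare to rp:
  r0: data parity 1, sent rp 0 → mismatch
  r1: data parity 1, sent rp 1 → ok
  r2: data parity 1, sent rp 1 → ok
  r3: data parity 1, sent rp 1 → ok
  r4: data parity 0, sent rp 0 → ok
Recompute each column's even parity and compare to cp:
  c0: data parity 1, sent cp 1 → ok
  c1: data parity 1, sent cp 0 → mismatch
  c2: data parity 0, sent cp 0 → ok
Exactly one row (r0) and one column (c1) fail → the flipped bit is at their intersection.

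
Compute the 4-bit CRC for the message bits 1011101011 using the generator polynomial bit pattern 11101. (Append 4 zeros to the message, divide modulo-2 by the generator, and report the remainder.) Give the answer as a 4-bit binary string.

0100

Append 4 zeros: 10111010110000. Divide by 11101 (XOR where the leading bit is 1):
  pos 0: 10111 XOR 11101 = 01010
  pos 1: 10100 XOR 11101 = 01001
  pos 2: 10011 XOR 11101 = 01110
  pos 3: 11100 XOR 11101 = 00001
  pos 7: 11100 XOR 11101 = 00001
Remainder (last 4 bits) = 0100. This is the CRC / FCS.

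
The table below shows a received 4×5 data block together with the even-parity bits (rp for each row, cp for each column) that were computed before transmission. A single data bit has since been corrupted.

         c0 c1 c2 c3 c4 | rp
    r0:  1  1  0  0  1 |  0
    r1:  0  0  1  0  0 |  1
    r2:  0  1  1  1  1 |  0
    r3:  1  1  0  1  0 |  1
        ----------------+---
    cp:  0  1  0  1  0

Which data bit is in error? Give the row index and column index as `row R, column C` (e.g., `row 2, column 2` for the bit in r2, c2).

row 0, column 3

Recompute each row's even parity and compare to rp:
  r0: data parity 1, sent rp 0 → mismatch
  r1: data parity 1, sent rp 1 → ok
  r2: data parity 0, sent rp 0 → ok
  r3: data parity 1, sent rp 1 → ok
Recompute each column's even parity and compare to cp:
  c0: data parity 0, sent cp 0 → ok
  c1: data parity 1, sent cp 1 → ok
  c2: data parity 0, sent cp 0 → ok
  c3: data parity 0, sent cp 1 → mismatch
  c4: data parity 0, sent cp 0 → ok
Exactly one row (r0) and one column (c3) fail → the flipped bit is at their intersection.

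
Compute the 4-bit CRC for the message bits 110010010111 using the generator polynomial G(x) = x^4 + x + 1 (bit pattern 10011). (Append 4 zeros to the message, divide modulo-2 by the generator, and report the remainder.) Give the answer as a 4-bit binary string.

Append 4 zeros: 1100100101110000. Divide by 10011 (XOR where the leading bit is 1):
  pos 0: 11001 XOR 10011 = 01010
  pos 1: 10100 XOR 10011 = 00111
  pos 3: 11101 XOR 10011 = 01110
  pos 4: 11100 XOR 10011 = 01111
  pos 5: 11111 XOR 10011 = 01100
  pos 6: 11001 XOR 10011 = 01010
  pos 7: 10101 XOR 10011 = 00110
  pos 9: 11000 XOR 10011 = 01011
  pos 10: 10110 XOR 10011 = 00101
Remainder (last 4 bits) = 1010. This is the CRC / FCS.

1010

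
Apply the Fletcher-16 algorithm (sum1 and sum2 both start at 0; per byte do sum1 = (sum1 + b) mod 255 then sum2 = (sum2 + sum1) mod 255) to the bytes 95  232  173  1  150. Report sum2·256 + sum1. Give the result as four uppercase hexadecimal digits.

Running sums (mod 255):
  after byte 0 (95): sum1=95, sum2=95
  after byte 1 (232): sum1=72, sum2=167
  after byte 2 (173): sum1=245, sum2=157
  after byte 3 (1): sum1=246, sum2=148
  after byte 4 (150): sum1=141, sum2=34
Checksum = sum2·256 + sum1 = 34·256 + 141 = 8845 = 0x228D.

228D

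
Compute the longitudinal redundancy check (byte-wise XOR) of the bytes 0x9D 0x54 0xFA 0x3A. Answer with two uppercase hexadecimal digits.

XOR the bytes together:
  start with 0x9D
  0x9D ⊕ 0x54 = 0xC9
  0xC9 ⊕ 0xFA = 0x33
  0x33 ⊕ 0x3A = 0x09

09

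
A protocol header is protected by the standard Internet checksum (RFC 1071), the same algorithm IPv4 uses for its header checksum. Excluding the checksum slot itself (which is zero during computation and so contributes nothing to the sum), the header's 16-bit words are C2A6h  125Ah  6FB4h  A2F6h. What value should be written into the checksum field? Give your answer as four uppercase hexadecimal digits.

One's-complement addition (fold any carry out of bit 15 back into bit 0):
  0xC2A6 + 0x125A = 0x0D500
  0xD500 + 0x6FB4 = 0x144B4 → wrap carry → 0x44B5
  0x44B5 + 0xA2F6 = 0x0E7AB
One's-complement sum = 0xE7AB.
Checksum = ~0xE7AB & 0xFFFF = 0x1854.

1854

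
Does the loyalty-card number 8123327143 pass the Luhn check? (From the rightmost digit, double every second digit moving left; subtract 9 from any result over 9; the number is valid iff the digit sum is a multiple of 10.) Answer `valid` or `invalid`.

valid

From the right, keep odd positions and double even positions (subtract 9 from any doubled value over 9):
  doubled (positions 2,4,...): 8 5 6 4 7 → sum 30
  kept (positions 1,3,...): 3 1 2 3 1 → sum 10
Total = 40.
40 mod 10 = 0, so the number is valid.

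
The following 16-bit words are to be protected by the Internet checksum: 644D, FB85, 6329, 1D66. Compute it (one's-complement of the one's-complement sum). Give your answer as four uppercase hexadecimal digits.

One's-complement addition (fold any carry out of bit 15 back into bit 0):
  0x644D + 0xFB85 = 0x15FD2 → wrap carry → 0x5FD3
  0x5FD3 + 0x6329 = 0x0C2FC
  0xC2FC + 0x1D66 = 0x0E062
One's-complement sum = 0xE062.
Checksum = ~0xE062 & 0xFFFF = 0x1F9D.

1F9D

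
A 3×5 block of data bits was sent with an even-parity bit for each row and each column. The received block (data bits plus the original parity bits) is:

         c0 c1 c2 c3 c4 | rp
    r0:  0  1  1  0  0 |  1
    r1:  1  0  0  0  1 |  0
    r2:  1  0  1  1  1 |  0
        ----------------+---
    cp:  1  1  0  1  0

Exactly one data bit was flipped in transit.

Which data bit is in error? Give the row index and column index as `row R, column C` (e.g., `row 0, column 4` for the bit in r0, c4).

Recompute each row's even parity and compare to rp:
  r0: data parity 0, sent rp 1 → mismatch
  r1: data parity 0, sent rp 0 → ok
  r2: data parity 0, sent rp 0 → ok
Recompute each column's even parity and compare to cp:
  c0: data parity 0, sent cp 1 → mismatch
  c1: data parity 1, sent cp 1 → ok
  c2: data parity 0, sent cp 0 → ok
  c3: data parity 1, sent cp 1 → ok
  c4: data parity 0, sent cp 0 → ok
Exactly one row (r0) and one column (c0) fail → the flipped bit is at their intersection.

row 0, column 0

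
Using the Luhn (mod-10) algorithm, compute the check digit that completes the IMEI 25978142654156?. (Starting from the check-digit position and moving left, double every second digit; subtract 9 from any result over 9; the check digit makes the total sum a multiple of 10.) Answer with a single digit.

4

Partial digits right→left: 6 5 1 4 5 6 2 4 1 8 7 9 5 2
Double every second digit counting from the check-digit position (so the 1st, 3rd, 5th, ... of the partial from the right).
  doubled (with −9 where >9): 3 2 1 4 2 5 1 → sum 18
  kept as-is: 5 4 6 4 8 9 2 → sum 38
Total = 18 + 38 = 56.
Check digit = (10 − (56 mod 10)) mod 10 = 4.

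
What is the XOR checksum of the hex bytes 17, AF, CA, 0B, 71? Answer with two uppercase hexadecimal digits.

XOR the bytes together:
  start with 0x17
  0x17 ⊕ 0xAF = 0xB8
  0xB8 ⊕ 0xCA = 0x72
  0x72 ⊕ 0x0B = 0x79
  0x79 ⊕ 0x71 = 0x08

08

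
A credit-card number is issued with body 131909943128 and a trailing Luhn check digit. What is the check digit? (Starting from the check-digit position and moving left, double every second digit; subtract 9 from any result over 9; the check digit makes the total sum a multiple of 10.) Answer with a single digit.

Partial digits right→left: 8 2 1 3 4 9 9 0 9 1 3 1
Double every second digit counting from the check-digit position (so the 1st, 3rd, 5th, ... of the partial from the right).
  doubled (with −9 where >9): 7 2 8 9 9 6 → sum 41
  kept as-is: 2 3 9 0 1 1 → sum 16
Total = 41 + 16 = 57.
Check digit = (10 − (57 mod 10)) mod 10 = 3.

3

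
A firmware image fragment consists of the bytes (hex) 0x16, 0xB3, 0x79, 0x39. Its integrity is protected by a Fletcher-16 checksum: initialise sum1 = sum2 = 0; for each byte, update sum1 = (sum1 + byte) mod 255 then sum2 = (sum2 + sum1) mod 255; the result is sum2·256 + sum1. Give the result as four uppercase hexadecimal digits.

Running sums (mod 255):
  after byte 0 (0x16): sum1=22, sum2=22
  after byte 1 (0xB3): sum1=201, sum2=223
  after byte 2 (0x79): sum1=67, sum2=35
  after byte 3 (0x39): sum1=124, sum2=159
Checksum = sum2·256 + sum1 = 159·256 + 124 = 40828 = 0x9F7C.

9F7C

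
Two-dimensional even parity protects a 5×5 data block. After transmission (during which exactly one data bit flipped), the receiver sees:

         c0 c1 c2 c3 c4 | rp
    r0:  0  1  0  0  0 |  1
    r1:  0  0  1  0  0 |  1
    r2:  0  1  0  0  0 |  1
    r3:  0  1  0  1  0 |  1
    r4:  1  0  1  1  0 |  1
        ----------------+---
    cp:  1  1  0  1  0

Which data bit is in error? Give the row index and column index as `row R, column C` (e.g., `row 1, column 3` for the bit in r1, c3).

Recompute each row's even parity and compare to rp:
  r0: data parity 1, sent rp 1 → ok
  r1: data parity 1, sent rp 1 → ok
  r2: data parity 1, sent rp 1 → ok
  r3: data parity 0, sent rp 1 → mismatch
  r4: data parity 1, sent rp 1 → ok
Recompute each column's even parity and compare to cp:
  c0: data parity 1, sent cp 1 → ok
  c1: data parity 1, sent cp 1 → ok
  c2: data parity 0, sent cp 0 → ok
  c3: data parity 0, sent cp 1 → mismatch
  c4: data parity 0, sent cp 0 → ok
Exactly one row (r3) and one column (c3) fail → the flipped bit is at their intersection.

row 3, column 3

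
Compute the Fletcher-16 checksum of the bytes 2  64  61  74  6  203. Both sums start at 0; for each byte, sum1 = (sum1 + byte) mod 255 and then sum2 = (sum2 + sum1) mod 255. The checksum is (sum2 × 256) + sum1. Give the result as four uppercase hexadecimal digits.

F89B

Running sums (mod 255):
  after byte 0 (2): sum1=2, sum2=2
  after byte 1 (64): sum1=66, sum2=68
  after byte 2 (61): sum1=127, sum2=195
  after byte 3 (74): sum1=201, sum2=141
  after byte 4 (6): sum1=207, sum2=93
  after byte 5 (203): sum1=155, sum2=248
Checksum = sum2·256 + sum1 = 248·256 + 155 = 63643 = 0xF89B.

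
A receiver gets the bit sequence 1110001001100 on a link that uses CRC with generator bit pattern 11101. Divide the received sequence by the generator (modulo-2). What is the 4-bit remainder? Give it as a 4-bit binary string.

0000

Modulo-2 division of 1110001001100 by 11101:
  pos 0: 11100 XOR 11101 = 00001
  pos 4: 10100 XOR 11101 = 01001
  pos 5: 10011 XOR 11101 = 01110
  pos 6: 11101 XOR 11101 = 00000
Remainder = 0000 (zero — the frame passes the CRC check).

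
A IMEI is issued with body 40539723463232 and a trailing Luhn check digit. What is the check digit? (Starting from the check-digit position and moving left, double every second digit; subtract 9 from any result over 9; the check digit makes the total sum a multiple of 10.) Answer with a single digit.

2

Partial digits right→left: 2 3 2 3 6 4 3 2 7 9 3 5 0 4
Double every second digit counting from the check-digit position (so the 1st, 3rd, 5th, ... of the partial from the right).
  doubled (with −9 where >9): 4 4 3 6 5 6 0 → sum 28
  kept as-is: 3 3 4 2 9 5 4 → sum 30
Total = 28 + 30 = 58.
Check digit = (10 − (58 mod 10)) mod 10 = 2.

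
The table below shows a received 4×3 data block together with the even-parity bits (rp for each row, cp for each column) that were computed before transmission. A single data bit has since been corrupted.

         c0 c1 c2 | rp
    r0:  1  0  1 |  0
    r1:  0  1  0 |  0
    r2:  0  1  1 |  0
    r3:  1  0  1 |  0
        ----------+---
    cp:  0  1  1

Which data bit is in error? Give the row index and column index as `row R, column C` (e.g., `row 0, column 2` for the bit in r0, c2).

row 1, column 1

Recompute each row's even parity and compare to rp:
  r0: data parity 0, sent rp 0 → ok
  r1: data parity 1, sent rp 0 → mismatch
  r2: data parity 0, sent rp 0 → ok
  r3: data parity 0, sent rp 0 → ok
Recompute each column's even parity and compare to cp:
  c0: data parity 0, sent cp 0 → ok
  c1: data parity 0, sent cp 1 → mismatch
  c2: data parity 1, sent cp 1 → ok
Exactly one row (r1) and one column (c1) fail → the flipped bit is at their intersection.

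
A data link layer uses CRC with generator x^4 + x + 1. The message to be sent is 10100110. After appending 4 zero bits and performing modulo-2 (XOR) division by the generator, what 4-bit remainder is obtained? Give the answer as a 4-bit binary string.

Append 4 zeros: 101001100000. Divide by 10011 (XOR where the leading bit is 1):
  pos 0: 10100 XOR 10011 = 00111
  pos 2: 11111 XOR 10011 = 01100
  pos 3: 11000 XOR 10011 = 01011
  pos 4: 10110 XOR 10011 = 00101
  pos 6: 10100 XOR 10011 = 00111
Remainder (last 4 bits) = 1110. This is the CRC / FCS.

1110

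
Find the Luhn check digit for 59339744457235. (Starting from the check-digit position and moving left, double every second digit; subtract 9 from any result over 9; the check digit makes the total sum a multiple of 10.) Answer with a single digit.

1

Partial digits right→left: 5 3 2 7 5 4 4 4 7 9 3 3 9 5
Double every second digit counting from the check-digit position (so the 1st, 3rd, 5th, ... of the partial from the right).
  doubled (with −9 where >9): 1 4 1 8 5 6 9 → sum 34
  kept as-is: 3 7 4 4 9 3 5 → sum 35
Total = 34 + 35 = 69.
Check digit = (10 − (69 mod 10)) mod 10 = 1.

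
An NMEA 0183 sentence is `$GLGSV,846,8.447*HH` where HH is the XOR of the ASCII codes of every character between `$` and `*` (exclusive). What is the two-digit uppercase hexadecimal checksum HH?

52

XOR the ASCII codes of the payload characters:
  'G' = 0x47 → acc = 0x47
  'L' = 0x4C → acc = 0x0B
  'G' = 0x47 → acc = 0x4C
  'S' = 0x53 → acc = 0x1F
  'V' = 0x56 → acc = 0x49
  ',' = 0x2C → acc = 0x65
  '8' = 0x38 → acc = 0x5D
  '4' = 0x34 → acc = 0x69
  '6' = 0x36 → acc = 0x5F
  ',' = 0x2C → acc = 0x73
  '8' = 0x38 → acc = 0x4B
  '.' = 0x2E → acc = 0x65
  '4' = 0x34 → acc = 0x51
  '4' = 0x34 → acc = 0x65
  '7' = 0x37 → acc = 0x52
Checksum = 0x52.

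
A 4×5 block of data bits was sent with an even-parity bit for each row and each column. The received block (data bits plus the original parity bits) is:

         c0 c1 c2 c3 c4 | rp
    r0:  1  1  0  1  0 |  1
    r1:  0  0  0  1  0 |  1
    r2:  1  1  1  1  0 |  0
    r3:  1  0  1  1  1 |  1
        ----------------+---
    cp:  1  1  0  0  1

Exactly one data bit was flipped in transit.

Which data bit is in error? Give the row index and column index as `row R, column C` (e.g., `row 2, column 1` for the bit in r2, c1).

Recompute each row's even parity and compare to rp:
  r0: data parity 1, sent rp 1 → ok
  r1: data parity 1, sent rp 1 → ok
  r2: data parity 0, sent rp 0 → ok
  r3: data parity 0, sent rp 1 → mismatch
Recompute each column's even parity and compare to cp:
  c0: data parity 1, sent cp 1 → ok
  c1: data parity 0, sent cp 1 → mismatch
  c2: data parity 0, sent cp 0 → ok
  c3: data parity 0, sent cp 0 → ok
  c4: data parity 1, sent cp 1 → ok
Exactly one row (r3) and one column (c1) fail → the flipped bit is at their intersection.

row 3, column 1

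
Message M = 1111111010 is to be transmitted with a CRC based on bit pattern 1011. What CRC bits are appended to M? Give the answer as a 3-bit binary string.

110

Append 3 zeros: 1111111010000. Divide by 1011 (XOR where the leading bit is 1):
  pos 0: 1111 XOR 1011 = 0100
  pos 1: 1001 XOR 1011 = 0010
  pos 3: 1011 XOR 1011 = 0000
  pos 8: 1000 XOR 1011 = 0011
Remainder (last 3 bits) = 110. This is the CRC / FCS.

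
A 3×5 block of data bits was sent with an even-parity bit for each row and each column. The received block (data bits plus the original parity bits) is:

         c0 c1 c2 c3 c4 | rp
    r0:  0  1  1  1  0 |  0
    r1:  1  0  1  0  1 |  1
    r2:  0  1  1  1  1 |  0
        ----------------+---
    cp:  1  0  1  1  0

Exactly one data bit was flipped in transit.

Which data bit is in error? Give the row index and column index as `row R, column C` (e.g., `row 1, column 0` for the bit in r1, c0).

Recompute each row's even parity and compare to rp:
  r0: data parity 1, sent rp 0 → mismatch
  r1: data parity 1, sent rp 1 → ok
  r2: data parity 0, sent rp 0 → ok
Recompute each column's even parity and compare to cp:
  c0: data parity 1, sent cp 1 → ok
  c1: data parity 0, sent cp 0 → ok
  c2: data parity 1, sent cp 1 → ok
  c3: data parity 0, sent cp 1 → mismatch
  c4: data parity 0, sent cp 0 → ok
Exactly one row (r0) and one column (c3) fail → the flipped bit is at their intersection.

row 0, column 3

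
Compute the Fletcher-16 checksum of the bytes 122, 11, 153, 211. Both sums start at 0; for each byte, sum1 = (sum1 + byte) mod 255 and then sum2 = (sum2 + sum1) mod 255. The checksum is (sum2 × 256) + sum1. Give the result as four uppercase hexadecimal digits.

12F2

Running sums (mod 255):
  after byte 0 (122): sum1=122, sum2=122
  after byte 1 (11): sum1=133, sum2=0
  after byte 2 (153): sum1=31, sum2=31
  after byte 3 (211): sum1=242, sum2=18
Checksum = sum2·256 + sum1 = 18·256 + 242 = 4850 = 0x12F2.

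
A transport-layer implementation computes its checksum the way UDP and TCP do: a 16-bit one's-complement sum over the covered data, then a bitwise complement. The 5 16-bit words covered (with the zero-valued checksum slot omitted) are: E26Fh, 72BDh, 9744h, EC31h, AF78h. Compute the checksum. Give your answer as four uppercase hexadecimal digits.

One's-complement addition (fold any carry out of bit 15 back into bit 0):
  0xE26F + 0x72BD = 0x1552C → wrap carry → 0x552D
  0x552D + 0x9744 = 0x0EC71
  0xEC71 + 0xEC31 = 0x1D8A2 → wrap carry → 0xD8A3
  0xD8A3 + 0xAF78 = 0x1881B → wrap carry → 0x881C
One's-complement sum = 0x881C.
Checksum = ~0x881C & 0xFFFF = 0x77E3.

77E3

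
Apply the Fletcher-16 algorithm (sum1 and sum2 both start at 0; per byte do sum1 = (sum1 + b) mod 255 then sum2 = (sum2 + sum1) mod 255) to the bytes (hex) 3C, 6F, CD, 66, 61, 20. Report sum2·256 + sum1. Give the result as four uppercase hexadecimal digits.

E361

Running sums (mod 255):
  after byte 0 (3C): sum1=60, sum2=60
  after byte 1 (6F): sum1=171, sum2=231
  after byte 2 (CD): sum1=121, sum2=97
  after byte 3 (66): sum1=223, sum2=65
  after byte 4 (61): sum1=65, sum2=130
  after byte 5 (20): sum1=97, sum2=227
Checksum = sum2·256 + sum1 = 227·256 + 97 = 58209 = 0xE361.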